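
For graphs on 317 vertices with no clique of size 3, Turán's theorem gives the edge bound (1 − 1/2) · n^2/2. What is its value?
Turán density bound = (1/2) · 317^2/2 = 100489/4 ≈ 25122.25

Turán's theorem: ex(n, K_{r+1}) is achieved by the complete r-partite Turán graph T(n, r) with parts as balanced as possible, and is at most (1 − 1/r) · n^2/2. For r = 2, n = 317: the density bound is (1/2) · 100489/2 = 100489/4 ≈ 25122.25. The integer-valued extremum is e(T(317, 2)) = 25122, which is strictly less than the density bound 100489/4 since 2 ∤ 317 (the parts of T(317, 2) cannot all be equal).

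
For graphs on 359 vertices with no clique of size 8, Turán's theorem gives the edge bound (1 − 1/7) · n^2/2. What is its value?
Turán density bound = (6/7) · 359^2/2 = 386643/7 ≈ 55234.7143

Turán's theorem: ex(n, K_{r+1}) is achieved by the complete r-partite Turán graph T(n, r) with parts as balanced as possible, and is at most (1 − 1/r) · n^2/2. For r = 7, n = 359: the density bound is (6/7) · 128881/2 = 386643/7 ≈ 55234.7143. The integer-valued extremum is e(T(359, 7)) = 55234, which is strictly less than the density bound 386643/7 since 7 ∤ 359 (the parts of T(359, 7) cannot all be equal).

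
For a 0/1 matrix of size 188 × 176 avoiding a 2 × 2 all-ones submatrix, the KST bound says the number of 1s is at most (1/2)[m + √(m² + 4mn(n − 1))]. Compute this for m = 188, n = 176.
z(188, 176; 2, 2) ≤ (1/2)[188 + √(188² + 4·188·176·175)] = (1/2)[188 + √23196944] = 2502.1603

Kővári–Sós–Turán: let r_1, ..., r_188 be the row sums and z = Σ r_i the total number of 1s. Each pair of columns can share at most one row with both entries 1 (else a 2×2 all-ones block appears), so Σ_i C(r_i, 2) ≤ C(176, 2) = 15400. By convexity Σ_i C(r_i, 2) ≥ 188·C(z/188, 2) = z(z − 188)/(2·188), giving z² − 188z − 188·176·175 ≤ 0 and hence z ≤ (1/2)[188 + √(35344 + 4·5790400)] = (1/2)[188 + √23196944] ≈ (1/2)(188 + 4816.3206) = 2502.1603.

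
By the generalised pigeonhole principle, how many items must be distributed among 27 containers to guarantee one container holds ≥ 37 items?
n = (37 − 1)·27 + 1 = 973

By the generalised pigeonhole principle, to guarantee some box contains ≥ r objects we need more than (r − 1) · k objects total. Threshold: n = (r − 1) · k + 1. With r = 37 and k = 27: n = 36 · 27 + 1 = 972 + 1 = 973. For n = 972 = 36 · 27, we can put exactly 36 objects in every box, avoiding 37 in any single one — so 973 is tight.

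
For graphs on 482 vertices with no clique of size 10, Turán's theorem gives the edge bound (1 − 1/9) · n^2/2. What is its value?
Turán density bound = (8/9) · 482^2/2 = 929296/9 ≈ 103255.1111

Turán's theorem: ex(n, K_{r+1}) is achieved by the complete r-partite Turán graph T(n, r) with parts as balanced as possible, and is at most (1 − 1/r) · n^2/2. For r = 9, n = 482: the density bound is (8/9) · 232324/2 = 929296/9 ≈ 103255.1111. The integer-valued extremum is e(T(482, 9)) = 103254, which is strictly less than the density bound 929296/9 since 9 ∤ 482 (the parts of T(482, 9) cannot all be equal).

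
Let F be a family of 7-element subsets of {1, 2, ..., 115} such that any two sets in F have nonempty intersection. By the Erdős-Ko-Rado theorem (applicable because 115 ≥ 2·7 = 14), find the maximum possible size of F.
max |F| = C(114, 6) = 2666926108

Erdős-Ko-Rado (1961): when n ≥ 2k, max |F| = C(n−1, k−1). The bound is attained by the star {A : i ∈ A} for any fixed i ∈ [n]. Here C(115−1, 7−1) = C(114, 6) = 2666926108.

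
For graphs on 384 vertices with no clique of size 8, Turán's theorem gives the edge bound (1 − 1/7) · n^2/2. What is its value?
Turán density bound = (6/7) · 384^2/2 = 442368/7 ≈ 63195.4286

Turán's theorem: ex(n, K_{r+1}) is achieved by the complete r-partite Turán graph T(n, r) with parts as balanced as possible, and is at most (1 − 1/r) · n^2/2. For r = 7, n = 384: the density bound is (6/7) · 147456/2 = 442368/7 ≈ 63195.4286. The integer-valued extremum is e(T(384, 7)) = 63195, which is strictly less than the density bound 442368/7 since 7 ∤ 384 (the parts of T(384, 7) cannot all be equal).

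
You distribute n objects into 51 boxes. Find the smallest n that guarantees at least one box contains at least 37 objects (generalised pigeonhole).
n = (37 − 1)·51 + 1 = 1837

By the generalised pigeonhole principle, to guarantee some box contains ≥ r objects we need more than (r − 1) · k objects total. Threshold: n = (r − 1) · k + 1. With r = 37 and k = 51: n = 36 · 51 + 1 = 1836 + 1 = 1837. For n = 1836 = 36 · 51, we can put exactly 36 objects in every box, avoiding 37 in any single one — so 1837 is tight.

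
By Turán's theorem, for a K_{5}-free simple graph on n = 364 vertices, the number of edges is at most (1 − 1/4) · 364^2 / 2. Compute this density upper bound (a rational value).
Turán density bound = (3/4) · 364^2/2 = 49686

Turán's theorem: ex(n, K_{r+1}) is achieved by the complete r-partite Turán graph T(n, r) with parts as balanced as possible, and is at most (1 − 1/r) · n^2/2. For r = 4, n = 364: the density bound is (3/4) · 132496/2 = 49686. Since 4 ∣ 364, the Turán graph T(364, 4) has parts of equal size 91, and its edge count e(T(364, 4)) = 49686 attains the density bound exactly.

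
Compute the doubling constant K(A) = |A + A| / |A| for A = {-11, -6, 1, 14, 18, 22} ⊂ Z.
K = |A + A| / |A| = 20/6 = 10/3

Enumerate A + A = {a + b : a, b ∈ A}. With |A| = 6, there are |A|^2 = 36 ordered sum pairs; collecting distinct values, A + A = {-22, -17, -12, -10, -5, 2, 3, 7, 8, 11, 12, 15, 16, 19, 23, 28, 32, 36, 40, 44}, so |A + A| = 20. Thus K = 20/6 = 10/3. For comparison, the minimum possible |A + A| over all 6-element sets is 2·6 − 1 = 11 (so min K = 11/6), attained only by arithmetic progressions.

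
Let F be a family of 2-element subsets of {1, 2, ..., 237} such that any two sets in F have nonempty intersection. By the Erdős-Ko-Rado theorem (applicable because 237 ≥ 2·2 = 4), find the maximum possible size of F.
max |F| = C(236, 1) = 236

The Erdős-Ko-Rado theorem states: for n ≥ 2k, an intersecting family of k-subsets of an n-element set has size at most C(n − 1, k − 1), with equality for 'star' families {A ⊆ [n] : |A| = k, i ∈ A} (fix an element i). For n = 237, k = 2: C(236, 1) = 236.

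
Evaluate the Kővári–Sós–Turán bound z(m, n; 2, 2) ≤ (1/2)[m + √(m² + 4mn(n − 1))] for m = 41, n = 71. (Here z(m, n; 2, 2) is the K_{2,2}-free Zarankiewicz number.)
z(41, 71; 2, 2) ≤ (1/2)[41 + √(41² + 4·41·71·70)] = (1/2)[41 + √816761] = 472.3742

Kővári–Sós–Turán: let r_1, ..., r_41 be the row sums and z = Σ r_i the total number of 1s. Each pair of columns can share at most one row with both entries 1 (else a 2×2 all-ones block appears), so Σ_i C(r_i, 2) ≤ C(71, 2) = 2485. By convexity Σ_i C(r_i, 2) ≥ 41·C(z/41, 2) = z(z − 41)/(2·41), giving z² − 41z − 41·71·70 ≤ 0 and hence z ≤ (1/2)[41 + √(1681 + 4·203770)] = (1/2)[41 + √816761] ≈ (1/2)(41 + 903.7483) = 472.3742.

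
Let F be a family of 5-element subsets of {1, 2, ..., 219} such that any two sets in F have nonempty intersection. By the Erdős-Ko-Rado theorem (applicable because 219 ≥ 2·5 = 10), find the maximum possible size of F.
max |F| = C(218, 4) = 91537110

Erdős-Ko-Rado (1961): when n ≥ 2k, max |F| = C(n−1, k−1). The bound is attained by the star {A : i ∈ A} for any fixed i ∈ [n]. Here C(219−1, 5−1) = C(218, 4) = 91537110.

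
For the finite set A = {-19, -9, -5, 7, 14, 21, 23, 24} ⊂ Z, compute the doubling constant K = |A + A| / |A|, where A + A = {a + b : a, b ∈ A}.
K = |A + A| / |A| = 32/8 = 4

Enumerate A + A = {a + b : a, b ∈ A}. With |A| = 8, there are |A|^2 = 64 ordered sum pairs; collecting distinct values, A + A = {-38, -28, -24, -18, -14, -12, -10, -5, -2, 2, 4, 5, 9, 12, 14, 15, 16, 18, 19, 21, 28, 30, 31, 35, 37, 38, 42, 44, 45, 46, 47, 48}, so |A + A| = 32. Thus K = 32/8 = 4. For comparison, the minimum possible |A + A| over all 8-element sets is 2·8 − 1 = 15 (so min K = 15/8), attained only by arithmetic progressions.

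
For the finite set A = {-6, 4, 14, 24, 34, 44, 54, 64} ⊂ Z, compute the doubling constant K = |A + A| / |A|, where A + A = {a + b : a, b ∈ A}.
K = |A + A| / |A| = 15/8

Enumerate A + A = {a + b : a, b ∈ A}. With |A| = 8, there are |A|^2 = 64 ordered sum pairs; collecting distinct values, A + A = {-12, -2, 8, 18, 28, 38, 48, 58, 68, 78, 88, 98, 108, 118, 128}, so |A + A| = 15. Thus K = 15/8. Here |A + A| = 2|A| − 1 = 15, the minimum possible — so K = 15/8 is minimal, which holds iff A is an arithmetic progression.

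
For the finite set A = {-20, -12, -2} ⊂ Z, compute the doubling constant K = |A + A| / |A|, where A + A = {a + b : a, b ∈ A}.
K = |A + A| / |A| = 6/3 = 2

Enumerate A + A = {a + b : a, b ∈ A}. With |A| = 3, there are |A|^2 = 9 ordered sum pairs; collecting distinct values, A + A = {-40, -32, -24, -22, -14, -4}, so |A + A| = 6. Thus K = 6/3 = 2. For comparison, the minimum possible |A + A| over all 3-element sets is 2·3 − 1 = 5 (so min K = 5/3), attained only by arithmetic progressions.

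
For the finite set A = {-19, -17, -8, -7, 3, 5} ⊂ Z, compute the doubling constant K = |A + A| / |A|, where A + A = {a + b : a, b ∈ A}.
K = |A + A| / |A| = 18/6 = 3

Enumerate A + A = {a + b : a, b ∈ A}. With |A| = 6, there are |A|^2 = 36 ordered sum pairs; collecting distinct values, A + A = {-38, -36, -34, -27, -26, -25, -24, -16, -15, -14, -12, -5, -4, -3, -2, 6, 8, 10}, so |A + A| = 18. Thus K = 18/6 = 3. For comparison, the minimum possible |A + A| over all 6-element sets is 2·6 − 1 = 11 (so min K = 11/6), attained only by arithmetic progressions.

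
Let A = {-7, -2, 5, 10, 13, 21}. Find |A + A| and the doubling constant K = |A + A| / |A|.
K = |A + A| / |A| = 19/6

Enumerate A + A = {a + b : a, b ∈ A}. With |A| = 6, there are |A|^2 = 36 ordered sum pairs; collecting distinct values, A + A = {-14, -9, -4, -2, 3, 6, 8, 10, 11, 14, 15, 18, 19, 20, 23, 26, 31, 34, 42}, so |A + A| = 19. Thus K = 19/6. For comparison, the minimum possible |A + A| over all 6-element sets is 2·6 − 1 = 11 (so min K = 11/6), attained only by arithmetic progressions.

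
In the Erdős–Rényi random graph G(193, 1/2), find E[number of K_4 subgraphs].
E[# K_4] = C(193, 4) · (1/2)^C(4, 2) = 56031760 / 2^6 = 3501985/4 = 875496.25

For each 4-subset S of vertices (there are C(193, 4) = 56031760 such S), let X_S = 1 if S induces a K_4 (all C(4, 2) = 6 edges present). Then P(X_S = 1) = (1/2)^6 = 1/64. By linearity of expectation, E[# K_4] = C(193, 4) · (1/2)^6 = 56031760 / 64 = 3501985/4 = 875496.25.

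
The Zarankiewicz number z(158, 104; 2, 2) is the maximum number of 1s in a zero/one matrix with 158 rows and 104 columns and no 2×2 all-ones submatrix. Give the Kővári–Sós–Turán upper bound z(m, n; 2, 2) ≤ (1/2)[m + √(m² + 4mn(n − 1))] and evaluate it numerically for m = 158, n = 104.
z(158, 104; 2, 2) ≤ (1/2)[158 + √(158² + 4·158·104·103)] = (1/2)[158 + √6794948] = 1382.3561

Kővári–Sós–Turán: let r_1, ..., r_158 be the row sums and z = Σ r_i the total number of 1s. Each pair of columns can share at most one row with both entries 1 (else a 2×2 all-ones block appears), so Σ_i C(r_i, 2) ≤ C(104, 2) = 5356. By convexity Σ_i C(r_i, 2) ≥ 158·C(z/158, 2) = z(z − 158)/(2·158), giving z² − 158z − 158·104·103 ≤ 0 and hence z ≤ (1/2)[158 + √(24964 + 4·1692496)] = (1/2)[158 + √6794948] ≈ (1/2)(158 + 2606.7121) = 1382.3561.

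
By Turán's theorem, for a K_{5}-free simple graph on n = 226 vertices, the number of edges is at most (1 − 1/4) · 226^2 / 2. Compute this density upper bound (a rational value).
Turán density bound = (3/4) · 226^2/2 = 38307/2 ≈ 19153.5

Turán's theorem: ex(n, K_{r+1}) is achieved by the complete r-partite Turán graph T(n, r) with parts as balanced as possible, and is at most (1 − 1/r) · n^2/2. For r = 4, n = 226: the density bound is (3/4) · 51076/2 = 38307/2 ≈ 19153.5. The integer-valued extremum is e(T(226, 4)) = 19153, which is strictly less than the density bound 38307/2 since 4 ∤ 226 (the parts of T(226, 4) cannot all be equal).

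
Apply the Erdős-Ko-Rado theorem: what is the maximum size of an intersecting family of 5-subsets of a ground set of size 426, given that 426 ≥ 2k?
max |F| = C(425, 4) = 1340282550

The Erdős-Ko-Rado theorem states: for n ≥ 2k, an intersecting family of k-subsets of an n-element set has size at most C(n − 1, k − 1), with equality for 'star' families {A ⊆ [n] : |A| = k, i ∈ A} (fix an element i). For n = 426, k = 5: C(425, 4) = 1340282550.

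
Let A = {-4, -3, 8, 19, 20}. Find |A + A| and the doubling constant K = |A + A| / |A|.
K = |A + A| / |A| = 13/5

Enumerate A + A = {a + b : a, b ∈ A}. With |A| = 5, there are |A|^2 = 25 ordered sum pairs; collecting distinct values, A + A = {-8, -7, -6, 4, 5, 15, 16, 17, 27, 28, 38, 39, 40}, so |A + A| = 13. Thus K = 13/5. For comparison, the minimum possible |A + A| over all 5-element sets is 2·5 − 1 = 9 (so min K = 9/5), attained only by arithmetic progressions.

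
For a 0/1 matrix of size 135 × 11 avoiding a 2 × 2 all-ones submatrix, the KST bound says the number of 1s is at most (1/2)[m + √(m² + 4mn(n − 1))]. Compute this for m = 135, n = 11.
z(135, 11; 2, 2) ≤ (1/2)[135 + √(135² + 4·135·11·10)] = (1/2)[135 + √77625] = 206.8063

Kővári–Sós–Turán: let r_1, ..., r_135 be the row sums and z = Σ r_i the total number of 1s. Each pair of columns can share at most one row with both entries 1 (else a 2×2 all-ones block appears), so Σ_i C(r_i, 2) ≤ C(11, 2) = 55. By convexity Σ_i C(r_i, 2) ≥ 135·C(z/135, 2) = z(z − 135)/(2·135), giving z² − 135z − 135·11·10 ≤ 0 and hence z ≤ (1/2)[135 + √(18225 + 4·14850)] = (1/2)[135 + √77625] ≈ (1/2)(135 + 278.6126) = 206.8063.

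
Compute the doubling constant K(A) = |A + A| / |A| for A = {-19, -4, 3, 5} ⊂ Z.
K = |A + A| / |A| = 10/4 = 5/2

Enumerate A + A = {a + b : a, b ∈ A}. With |A| = 4, there are |A|^2 = 16 ordered sum pairs; collecting distinct values, A + A = {-38, -23, -16, -14, -8, -1, 1, 6, 8, 10}, so |A + A| = 10. Thus K = 10/4 = 5/2. For comparison, the minimum possible |A + A| over all 4-element sets is 2·4 − 1 = 7 (so min K = 7/4), attained only by arithmetic progressions.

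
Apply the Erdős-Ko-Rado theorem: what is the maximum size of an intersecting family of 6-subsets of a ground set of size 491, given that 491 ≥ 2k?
max |F| = C(490, 5) = 230626254348

The Erdős-Ko-Rado theorem states: for n ≥ 2k, an intersecting family of k-subsets of an n-element set has size at most C(n − 1, k − 1), with equality for 'star' families {A ⊆ [n] : |A| = k, i ∈ A} (fix an element i). For n = 491, k = 6: C(490, 5) = 230626254348.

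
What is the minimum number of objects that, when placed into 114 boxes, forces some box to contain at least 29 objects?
n = (29 − 1)·114 + 1 = 3193

By the generalised pigeonhole principle, to guarantee some box contains ≥ r objects we need more than (r − 1) · k objects total. Threshold: n = (r − 1) · k + 1. With r = 29 and k = 114: n = 28 · 114 + 1 = 3192 + 1 = 3193. For n = 3192 = 28 · 114, we can put exactly 28 objects in every box, avoiding 29 in any single one — so 3193 is tight.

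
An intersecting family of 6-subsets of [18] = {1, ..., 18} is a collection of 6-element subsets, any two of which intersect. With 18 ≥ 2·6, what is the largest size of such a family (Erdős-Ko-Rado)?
max |F| = C(17, 5) = 6188

Erdős-Ko-Rado (1961): when n ≥ 2k, max |F| = C(n−1, k−1). The bound is attained by the star {A : i ∈ A} for any fixed i ∈ [n]. Here C(18−1, 6−1) = C(17, 5) = 6188.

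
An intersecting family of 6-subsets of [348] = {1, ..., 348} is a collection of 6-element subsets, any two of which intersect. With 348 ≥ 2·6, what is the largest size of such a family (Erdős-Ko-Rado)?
max |F| = C(347, 5) = 40728272074

The Erdős-Ko-Rado theorem states: for n ≥ 2k, an intersecting family of k-subsets of an n-element set has size at most C(n − 1, k − 1), with equality for 'star' families {A ⊆ [n] : |A| = k, i ∈ A} (fix an element i). For n = 348, k = 6: C(347, 5) = 40728272074.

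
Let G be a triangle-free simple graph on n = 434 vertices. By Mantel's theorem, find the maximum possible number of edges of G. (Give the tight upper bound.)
ex(434, K_3) = ⌊434^2/4⌋ = 47089

Mantel (1907): a triangle-free graph on n vertices has at most ⌊n^2/4⌋ edges, with equality for the complete bipartite graph K_{⌊n/2⌋, ⌈n/2⌉}. For n = 434: ⌊434^2/4⌋ = ⌊188356/4⌋ = 47089. The extremal graph is K_{217, 217}, which has 217·217 = 47089 edges.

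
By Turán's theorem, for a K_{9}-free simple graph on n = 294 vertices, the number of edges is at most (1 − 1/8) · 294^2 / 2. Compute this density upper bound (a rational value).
Turán density bound = (7/8) · 294^2/2 = 151263/4 ≈ 37815.75

Turán's theorem: ex(n, K_{r+1}) is achieved by the complete r-partite Turán graph T(n, r) with parts as balanced as possible, and is at most (1 − 1/r) · n^2/2. For r = 8, n = 294: the density bound is (7/8) · 86436/2 = 151263/4 ≈ 37815.75. The integer-valued extremum is e(T(294, 8)) = 37815, which is strictly less than the density bound 151263/4 since 8 ∤ 294 (the parts of T(294, 8) cannot all be equal).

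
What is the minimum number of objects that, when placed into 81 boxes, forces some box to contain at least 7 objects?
n = (7 − 1)·81 + 1 = 487

By the generalised pigeonhole principle, to guarantee some box contains ≥ r objects we need more than (r − 1) · k objects total. Threshold: n = (r − 1) · k + 1. With r = 7 and k = 81: n = 6 · 81 + 1 = 486 + 1 = 487. For n = 486 = 6 · 81, we can put exactly 6 objects in every box, avoiding 7 in any single one — so 487 is tight.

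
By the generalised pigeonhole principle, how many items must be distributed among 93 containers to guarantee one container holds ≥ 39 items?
n = (39 − 1)·93 + 1 = 3535

By the generalised pigeonhole principle, to guarantee some box contains ≥ r objects we need more than (r − 1) · k objects total. Threshold: n = (r − 1) · k + 1. With r = 39 and k = 93: n = 38 · 93 + 1 = 3534 + 1 = 3535. For n = 3534 = 38 · 93, we can put exactly 38 objects in every box, avoiding 39 in any single one — so 3535 is tight.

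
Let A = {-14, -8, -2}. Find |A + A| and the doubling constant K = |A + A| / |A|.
K = |A + A| / |A| = 5/3

Enumerate A + A = {a + b : a, b ∈ A}. With |A| = 3, there are |A|^2 = 9 ordered sum pairs; collecting distinct values, A + A = {-28, -22, -16, -10, -4}, so |A + A| = 5. Thus K = 5/3. Here |A + A| = 2|A| − 1 = 5, the minimum possible — so K = 5/3 is minimal, which holds iff A is an arithmetic progression.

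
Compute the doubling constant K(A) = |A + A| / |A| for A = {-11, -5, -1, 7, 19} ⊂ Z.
K = |A + A| / |A| = 14/5

Enumerate A + A = {a + b : a, b ∈ A}. With |A| = 5, there are |A|^2 = 25 ordered sum pairs; collecting distinct values, A + A = {-22, -16, -12, -10, -6, -4, -2, 2, 6, 8, 14, 18, 26, 38}, so |A + A| = 14. Thus K = 14/5. For comparison, the minimum possible |A + A| over all 5-element sets is 2·5 − 1 = 9 (so min K = 9/5), attained only by arithmetic progressions.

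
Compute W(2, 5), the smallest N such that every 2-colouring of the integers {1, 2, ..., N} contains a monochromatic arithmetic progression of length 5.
W(2, 5) = 178

W(2, 5) = 178. The lower bound W(2, 5) > 177 comes from an explicit good 2-colouring of [1, 177]; the upper bound W(2, 5) ≤ 178 was verified by exhaustive search over 2-colourings of [1, 178].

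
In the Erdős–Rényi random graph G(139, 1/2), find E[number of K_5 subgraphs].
E[# K_5] = C(139, 5) · (1/2)^C(5, 2) = 402073902 / 2^10 = 201036951/512 ≈ 392650.294922

For each 5-subset S of vertices (there are C(139, 5) = 402073902 such S), let X_S = 1 if S induces a K_5 (all C(5, 2) = 10 edges present). Then P(X_S = 1) = (1/2)^10 = 1/1024. By linearity of expectation, E[# K_5] = C(139, 5) · (1/2)^10 = 402073902 / 1024 = 201036951/512 ≈ 392650.294922.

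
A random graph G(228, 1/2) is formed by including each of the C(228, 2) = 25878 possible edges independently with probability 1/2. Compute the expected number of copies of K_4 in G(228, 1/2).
E[# K_4] = C(228, 4) · (1/2)^C(4, 2) = 109658025 / 2^6 = 1713406.640625

For each 4-subset S of vertices (there are C(228, 4) = 109658025 such S), let X_S = 1 if S induces a K_4 (all C(4, 2) = 6 edges present). Then P(X_S = 1) = (1/2)^6 = 1/64. By linearity of expectation, E[# K_4] = C(228, 4) · (1/2)^6 = 109658025 / 64 = 1713406.640625.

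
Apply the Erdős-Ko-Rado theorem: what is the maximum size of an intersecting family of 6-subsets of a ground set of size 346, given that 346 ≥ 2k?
max |F| = C(345, 5) = 39561331194

Erdős-Ko-Rado (1961): when n ≥ 2k, max |F| = C(n−1, k−1). The bound is attained by the star {A : i ∈ A} for any fixed i ∈ [n]. Here C(346−1, 6−1) = C(345, 5) = 39561331194.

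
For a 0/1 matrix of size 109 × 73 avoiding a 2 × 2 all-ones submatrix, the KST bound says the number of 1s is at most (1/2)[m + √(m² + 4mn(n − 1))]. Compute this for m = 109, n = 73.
z(109, 73; 2, 2) ≤ (1/2)[109 + √(109² + 4·109·73·72)] = (1/2)[109 + √2303497] = 813.3638

Kővári–Sós–Turán: let r_1, ..., r_109 be the row sums and z = Σ r_i the total number of 1s. Each pair of columns can share at most one row with both entries 1 (else a 2×2 all-ones block appears), so Σ_i C(r_i, 2) ≤ C(73, 2) = 2628. By convexity Σ_i C(r_i, 2) ≥ 109·C(z/109, 2) = z(z − 109)/(2·109), giving z² − 109z − 109·73·72 ≤ 0 and hence z ≤ (1/2)[109 + √(11881 + 4·572904)] = (1/2)[109 + √2303497] ≈ (1/2)(109 + 1517.7276) = 813.3638.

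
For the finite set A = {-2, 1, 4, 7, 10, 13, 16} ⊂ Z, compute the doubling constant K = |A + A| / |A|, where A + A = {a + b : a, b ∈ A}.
K = |A + A| / |A| = 13/7

Enumerate A + A = {a + b : a, b ∈ A}. With |A| = 7, there are |A|^2 = 49 ordered sum pairs; collecting distinct values, A + A = {-4, -1, 2, 5, 8, 11, 14, 17, 20, 23, 26, 29, 32}, so |A + A| = 13. Thus K = 13/7. Here |A + A| = 2|A| − 1 = 13, the minimum possible — so K = 13/7 is minimal, which holds iff A is an arithmetic progression.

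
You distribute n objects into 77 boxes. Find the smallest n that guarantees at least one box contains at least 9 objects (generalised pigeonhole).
n = (9 − 1)·77 + 1 = 617

By the generalised pigeonhole principle, to guarantee some box contains ≥ r objects we need more than (r − 1) · k objects total. Threshold: n = (r − 1) · k + 1. With r = 9 and k = 77: n = 8 · 77 + 1 = 616 + 1 = 617. For n = 616 = 8 · 77, we can put exactly 8 objects in every box, avoiding 9 in any single one — so 617 is tight.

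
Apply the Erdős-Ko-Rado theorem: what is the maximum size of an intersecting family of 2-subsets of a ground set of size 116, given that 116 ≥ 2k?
max |F| = C(115, 1) = 115

Erdős-Ko-Rado (1961): when n ≥ 2k, max |F| = C(n−1, k−1). The bound is attained by the star {A : i ∈ A} for any fixed i ∈ [n]. Here C(116−1, 2−1) = C(115, 1) = 115.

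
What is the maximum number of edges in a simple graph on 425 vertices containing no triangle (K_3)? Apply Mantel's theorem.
ex(425, K_3) = ⌊425^2/4⌋ = 45156

Mantel (1907): a triangle-free graph on n vertices has at most ⌊n^2/4⌋ edges, with equality for the complete bipartite graph K_{⌊n/2⌋, ⌈n/2⌉}. For n = 425: ⌊425^2/4⌋ = ⌊180625/4⌋ = 45156. The extremal graph is K_{212, 213}, which has 212·213 = 45156 edges.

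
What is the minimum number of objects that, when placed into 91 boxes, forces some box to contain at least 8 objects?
n = (8 − 1)·91 + 1 = 638

By the generalised pigeonhole principle, to guarantee some box contains ≥ r objects we need more than (r − 1) · k objects total. Threshold: n = (r − 1) · k + 1. With r = 8 and k = 91: n = 7 · 91 + 1 = 637 + 1 = 638. For n = 637 = 7 · 91, we can put exactly 7 objects in every box, avoiding 8 in any single one — so 638 is tight.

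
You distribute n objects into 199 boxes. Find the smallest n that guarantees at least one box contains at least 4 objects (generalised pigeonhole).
n = (4 − 1)·199 + 1 = 598

By the generalised pigeonhole principle, to guarantee some box contains ≥ r objects we need more than (r − 1) · k objects total. Threshold: n = (r − 1) · k + 1. With r = 4 and k = 199: n = 3 · 199 + 1 = 597 + 1 = 598. For n = 597 = 3 · 199, we can put exactly 3 objects in every box, avoiding 4 in any single one — so 598 is tight.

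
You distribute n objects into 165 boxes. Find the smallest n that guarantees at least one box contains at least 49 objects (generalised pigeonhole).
n = (49 − 1)·165 + 1 = 7921

By the generalised pigeonhole principle, to guarantee some box contains ≥ r objects we need more than (r − 1) · k objects total. Threshold: n = (r − 1) · k + 1. With r = 49 and k = 165: n = 48 · 165 + 1 = 7920 + 1 = 7921. For n = 7920 = 48 · 165, we can put exactly 48 objects in every box, avoiding 49 in any single one — so 7921 is tight.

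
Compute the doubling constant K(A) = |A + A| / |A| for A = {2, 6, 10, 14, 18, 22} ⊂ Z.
K = |A + A| / |A| = 11/6

Enumerate A + A = {a + b : a, b ∈ A}. With |A| = 6, there are |A|^2 = 36 ordered sum pairs; collecting distinct values, A + A = {4, 8, 12, 16, 20, 24, 28, 32, 36, 40, 44}, so |A + A| = 11. Thus K = 11/6. Here |A + A| = 2|A| − 1 = 11, the minimum possible — so K = 11/6 is minimal, which holds iff A is an arithmetic progression.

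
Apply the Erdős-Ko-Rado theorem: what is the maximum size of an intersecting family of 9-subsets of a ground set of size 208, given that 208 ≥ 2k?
max |F| = C(207, 8) = 72907890277275

The Erdős-Ko-Rado theorem states: for n ≥ 2k, an intersecting family of k-subsets of an n-element set has size at most C(n − 1, k − 1), with equality for 'star' families {A ⊆ [n] : |A| = k, i ∈ A} (fix an element i). For n = 208, k = 9: C(207, 8) = 72907890277275.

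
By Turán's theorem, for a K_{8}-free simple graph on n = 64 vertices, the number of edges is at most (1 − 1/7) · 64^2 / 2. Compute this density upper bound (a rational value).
Turán density bound = (6/7) · 64^2/2 = 12288/7 ≈ 1755.4286

Turán's theorem: ex(n, K_{r+1}) is achieved by the complete r-partite Turán graph T(n, r) with parts as balanced as possible, and is at most (1 − 1/r) · n^2/2. For r = 7, n = 64: the density bound is (6/7) · 4096/2 = 12288/7 ≈ 1755.4286. The integer-valued extremum is e(T(64, 7)) = 1755, which is strictly less than the density bound 12288/7 since 7 ∤ 64 (the parts of T(64, 7) cannot all be equal).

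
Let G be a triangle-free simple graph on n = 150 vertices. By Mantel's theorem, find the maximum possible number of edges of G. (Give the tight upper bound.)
ex(150, K_3) = ⌊150^2/4⌋ = 5625

Mantel (1907): a triangle-free graph on n vertices has at most ⌊n^2/4⌋ edges, with equality for the complete bipartite graph K_{⌊n/2⌋, ⌈n/2⌉}. For n = 150: ⌊150^2/4⌋ = ⌊22500/4⌋ = 5625. The extremal graph is K_{75, 75}, which has 75·75 = 5625 edges.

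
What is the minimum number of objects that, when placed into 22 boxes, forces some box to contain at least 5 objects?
n = (5 − 1)·22 + 1 = 89

By the generalised pigeonhole principle, to guarantee some box contains ≥ r objects we need more than (r − 1) · k objects total. Threshold: n = (r − 1) · k + 1. With r = 5 and k = 22: n = 4 · 22 + 1 = 88 + 1 = 89. For n = 88 = 4 · 22, we can put exactly 4 objects in every box, avoiding 5 in any single one — so 89 is tight.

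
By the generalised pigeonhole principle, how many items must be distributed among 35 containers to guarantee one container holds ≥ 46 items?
n = (46 − 1)·35 + 1 = 1576

By the generalised pigeonhole principle, to guarantee some box contains ≥ r objects we need more than (r − 1) · k objects total. Threshold: n = (r − 1) · k + 1. With r = 46 and k = 35: n = 45 · 35 + 1 = 1575 + 1 = 1576. For n = 1575 = 45 · 35, we can put exactly 45 objects in every box, avoiding 46 in any single one — so 1576 is tight.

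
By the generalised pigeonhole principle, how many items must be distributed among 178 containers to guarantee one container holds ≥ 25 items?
n = (25 − 1)·178 + 1 = 4273

By the generalised pigeonhole principle, to guarantee some box contains ≥ r objects we need more than (r − 1) · k objects total. Threshold: n = (r − 1) · k + 1. With r = 25 and k = 178: n = 24 · 178 + 1 = 4272 + 1 = 4273. For n = 4272 = 24 · 178, we can put exactly 24 objects in every box, avoiding 25 in any single one — so 4273 is tight.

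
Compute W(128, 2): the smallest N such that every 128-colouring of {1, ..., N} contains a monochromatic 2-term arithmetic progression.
W(128, 2) = 128 + 1 = 129

A 2-term AP is any pair of integers, so a monochromatic 2-AP exists iff some colour is used at least twice. With 128 colours, the colouring i ↦ i on {1, ..., 128} uses each colour once, avoiding any monochromatic pair, so W(128, 2) > 128. For {1, ..., 129}, pigeonhole forces two integers of the same colour, which form a monochromatic 2-AP. Hence W(128, 2) = 129.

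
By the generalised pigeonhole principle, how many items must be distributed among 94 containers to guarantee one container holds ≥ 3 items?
n = (3 − 1)·94 + 1 = 189

By the generalised pigeonhole principle, to guarantee some box contains ≥ r objects we need more than (r − 1) · k objects total. Threshold: n = (r − 1) · k + 1. With r = 3 and k = 94: n = 2 · 94 + 1 = 188 + 1 = 189. For n = 188 = 2 · 94, we can put exactly 2 objects in every box, avoiding 3 in any single one — so 189 is tight.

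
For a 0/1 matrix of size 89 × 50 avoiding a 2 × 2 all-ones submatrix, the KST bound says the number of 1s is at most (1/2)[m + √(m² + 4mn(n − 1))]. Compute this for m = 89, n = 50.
z(89, 50; 2, 2) ≤ (1/2)[89 + √(89² + 4·89·50·49)] = (1/2)[89 + √880121] = 513.5738

Kővári–Sós–Turán: let r_1, ..., r_89 be the row sums and z = Σ r_i the total number of 1s. Each pair of columns can share at most one row with both entries 1 (else a 2×2 all-ones block appears), so Σ_i C(r_i, 2) ≤ C(50, 2) = 1225. By convexity Σ_i C(r_i, 2) ≥ 89·C(z/89, 2) = z(z − 89)/(2·89), giving z² − 89z − 89·50·49 ≤ 0 and hence z ≤ (1/2)[89 + √(7921 + 4·218050)] = (1/2)[89 + √880121] ≈ (1/2)(89 + 938.1476) = 513.5738.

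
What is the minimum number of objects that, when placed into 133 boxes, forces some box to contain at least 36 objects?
n = (36 − 1)·133 + 1 = 4656

By the generalised pigeonhole principle, to guarantee some box contains ≥ r objects we need more than (r − 1) · k objects total. Threshold: n = (r − 1) · k + 1. With r = 36 and k = 133: n = 35 · 133 + 1 = 4655 + 1 = 4656. For n = 4655 = 35 · 133, we can put exactly 35 objects in every box, avoiding 36 in any single one — so 4656 is tight.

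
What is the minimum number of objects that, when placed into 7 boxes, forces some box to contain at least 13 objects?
n = (13 − 1)·7 + 1 = 85

By the generalised pigeonhole principle, to guarantee some box contains ≥ r objects we need more than (r − 1) · k objects total. Threshold: n = (r − 1) · k + 1. With r = 13 and k = 7: n = 12 · 7 + 1 = 84 + 1 = 85. For n = 84 = 12 · 7, we can put exactly 12 objects in every box, avoiding 13 in any single one — so 85 is tight.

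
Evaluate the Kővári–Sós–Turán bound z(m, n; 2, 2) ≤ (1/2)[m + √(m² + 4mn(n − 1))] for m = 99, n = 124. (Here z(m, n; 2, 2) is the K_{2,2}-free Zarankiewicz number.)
z(99, 124; 2, 2) ≤ (1/2)[99 + √(99² + 4·99·124·123)] = (1/2)[99 + √6049593] = 1279.296

Kővári–Sós–Turán: let r_1, ..., r_99 be the row sums and z = Σ r_i the total number of 1s. Each pair of columns can share at most one row with both entries 1 (else a 2×2 all-ones block appears), so Σ_i C(r_i, 2) ≤ C(124, 2) = 7626. By convexity Σ_i C(r_i, 2) ≥ 99·C(z/99, 2) = z(z − 99)/(2·99), giving z² − 99z − 99·124·123 ≤ 0 and hence z ≤ (1/2)[99 + √(9801 + 4·1509948)] = (1/2)[99 + √6049593] ≈ (1/2)(99 + 2459.592) = 1279.296.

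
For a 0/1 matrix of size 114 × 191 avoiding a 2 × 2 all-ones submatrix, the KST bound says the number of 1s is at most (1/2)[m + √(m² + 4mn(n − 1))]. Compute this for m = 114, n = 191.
z(114, 191; 2, 2) ≤ (1/2)[114 + √(114² + 4·114·191·190)] = (1/2)[114 + √16561236] = 2091.7749

Kővári–Sós–Turán: let r_1, ..., r_114 be the row sums and z = Σ r_i the total number of 1s. Each pair of columns can share at most one row with both entries 1 (else a 2×2 all-ones block appears), so Σ_i C(r_i, 2) ≤ C(191, 2) = 18145. By convexity Σ_i C(r_i, 2) ≥ 114·C(z/114, 2) = z(z − 114)/(2·114), giving z² − 114z − 114·191·190 ≤ 0 and hence z ≤ (1/2)[114 + √(12996 + 4·4137060)] = (1/2)[114 + √16561236] ≈ (1/2)(114 + 4069.5499) = 2091.7749.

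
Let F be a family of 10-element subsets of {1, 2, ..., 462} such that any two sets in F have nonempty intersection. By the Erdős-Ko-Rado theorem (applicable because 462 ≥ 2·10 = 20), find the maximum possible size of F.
max |F| = C(461, 9) = 2395633524634640355

Erdős-Ko-Rado (1961): when n ≥ 2k, max |F| = C(n−1, k−1). The bound is attained by the star {A : i ∈ A} for any fixed i ∈ [n]. Here C(462−1, 10−1) = C(461, 9) = 2395633524634640355.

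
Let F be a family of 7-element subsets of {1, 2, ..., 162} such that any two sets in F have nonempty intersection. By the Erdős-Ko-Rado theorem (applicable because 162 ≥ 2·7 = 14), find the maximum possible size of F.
max |F| = C(161, 6) = 22013638192

The Erdős-Ko-Rado theorem states: for n ≥ 2k, an intersecting family of k-subsets of an n-element set has size at most C(n − 1, k − 1), with equality for 'star' families {A ⊆ [n] : |A| = k, i ∈ A} (fix an element i). For n = 162, k = 7: C(161, 6) = 22013638192.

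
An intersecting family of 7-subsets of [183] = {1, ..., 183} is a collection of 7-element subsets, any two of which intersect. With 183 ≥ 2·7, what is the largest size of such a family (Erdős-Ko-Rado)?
max |F| = C(182, 6) = 46444711677

The Erdős-Ko-Rado theorem states: for n ≥ 2k, an intersecting family of k-subsets of an n-element set has size at most C(n − 1, k − 1), with equality for 'star' families {A ⊆ [n] : |A| = k, i ∈ A} (fix an element i). For n = 183, k = 7: C(182, 6) = 46444711677.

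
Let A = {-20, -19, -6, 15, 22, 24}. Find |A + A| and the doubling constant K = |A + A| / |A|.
K = |A + A| / |A| = 21/6 = 7/2

Enumerate A + A = {a + b : a, b ∈ A}. With |A| = 6, there are |A|^2 = 36 ordered sum pairs; collecting distinct values, A + A = {-40, -39, -38, -26, -25, -12, -5, -4, 2, 3, 4, 5, 9, 16, 18, 30, 37, 39, 44, 46, 48}, so |A + A| = 21. Thus K = 21/6 = 7/2. For comparison, the minimum possible |A + A| over all 6-element sets is 2·6 − 1 = 11 (so min K = 11/6), attained only by arithmetic progressions.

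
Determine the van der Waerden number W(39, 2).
W(39, 2) = 39 + 1 = 40

A 2-term AP is any pair of integers, so a monochromatic 2-AP exists iff some colour is used at least twice. With 39 colours, the colouring i ↦ i on {1, ..., 39} uses each colour once, avoiding any monochromatic pair, so W(39, 2) > 39. For {1, ..., 40}, pigeonhole forces two integers of the same colour, which form a monochromatic 2-AP. Hence W(39, 2) = 40.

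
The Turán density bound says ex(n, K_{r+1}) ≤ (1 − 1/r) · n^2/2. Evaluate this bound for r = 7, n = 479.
Turán density bound = (6/7) · 479^2/2 = 688323/7 ≈ 98331.8571

Turán's theorem: ex(n, K_{r+1}) is achieved by the complete r-partite Turán graph T(n, r) with parts as balanced as possible, and is at most (1 − 1/r) · n^2/2. For r = 7, n = 479: the density bound is (6/7) · 229441/2 = 688323/7 ≈ 98331.8571. The integer-valued extremum is e(T(479, 7)) = 98331, which is strictly less than the density bound 688323/7 since 7 ∤ 479 (the parts of T(479, 7) cannot all be equal).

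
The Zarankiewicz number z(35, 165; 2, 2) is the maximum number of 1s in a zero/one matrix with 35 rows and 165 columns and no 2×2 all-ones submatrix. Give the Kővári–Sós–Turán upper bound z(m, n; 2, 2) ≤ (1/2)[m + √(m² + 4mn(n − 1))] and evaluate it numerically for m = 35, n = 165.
z(35, 165; 2, 2) ≤ (1/2)[35 + √(35² + 4·35·165·164)] = (1/2)[35 + √3789625] = 990.848

Kővári–Sós–Turán: let r_1, ..., r_35 be the row sums and z = Σ r_i the total number of 1s. Each pair of columns can share at most one row with both entries 1 (else a 2×2 all-ones block appears), so Σ_i C(r_i, 2) ≤ C(165, 2) = 13530. By convexity Σ_i C(r_i, 2) ≥ 35·C(z/35, 2) = z(z − 35)/(2·35), giving z² − 35z − 35·165·164 ≤ 0 and hence z ≤ (1/2)[35 + √(1225 + 4·947100)] = (1/2)[35 + √3789625] ≈ (1/2)(35 + 1946.6959) = 990.848.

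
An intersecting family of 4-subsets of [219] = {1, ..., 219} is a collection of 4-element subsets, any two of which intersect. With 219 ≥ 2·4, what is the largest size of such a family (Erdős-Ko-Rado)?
max |F| = C(218, 3) = 1703016

The Erdős-Ko-Rado theorem states: for n ≥ 2k, an intersecting family of k-subsets of an n-element set has size at most C(n − 1, k − 1), with equality for 'star' families {A ⊆ [n] : |A| = k, i ∈ A} (fix an element i). For n = 219, k = 4: C(218, 3) = 1703016.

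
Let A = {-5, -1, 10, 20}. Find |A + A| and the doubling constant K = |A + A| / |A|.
K = |A + A| / |A| = 10/4 = 5/2

Enumerate A + A = {a + b : a, b ∈ A}. With |A| = 4, there are |A|^2 = 16 ordered sum pairs; collecting distinct values, A + A = {-10, -6, -2, 5, 9, 15, 19, 20, 30, 40}, so |A + A| = 10. Thus K = 10/4 = 5/2. For comparison, the minimum possible |A + A| over all 4-element sets is 2·4 − 1 = 7 (so min K = 7/4), attained only by arithmetic progressions.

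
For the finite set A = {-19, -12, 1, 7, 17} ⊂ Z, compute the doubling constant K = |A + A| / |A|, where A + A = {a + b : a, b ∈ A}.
K = |A + A| / |A| = 15/5 = 3

Enumerate A + A = {a + b : a, b ∈ A}. With |A| = 5, there are |A|^2 = 25 ordered sum pairs; collecting distinct values, A + A = {-38, -31, -24, -18, -12, -11, -5, -2, 2, 5, 8, 14, 18, 24, 34}, so |A + A| = 15. Thus K = 15/5 = 3. For comparison, the minimum possible |A + A| over all 5-element sets is 2·5 − 1 = 9 (so min K = 9/5), attained only by arithmetic progressions.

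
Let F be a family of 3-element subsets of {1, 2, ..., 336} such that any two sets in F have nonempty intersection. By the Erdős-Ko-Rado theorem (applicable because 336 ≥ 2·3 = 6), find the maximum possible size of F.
max |F| = C(335, 2) = 55945

Erdős-Ko-Rado (1961): when n ≥ 2k, max |F| = C(n−1, k−1). The bound is attained by the star {A : i ∈ A} for any fixed i ∈ [n]. Here C(336−1, 3−1) = C(335, 2) = 55945.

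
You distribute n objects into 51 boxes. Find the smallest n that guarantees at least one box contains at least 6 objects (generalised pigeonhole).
n = (6 − 1)·51 + 1 = 256

By the generalised pigeonhole principle, to guarantee some box contains ≥ r objects we need more than (r − 1) · k objects total. Threshold: n = (r − 1) · k + 1. With r = 6 and k = 51: n = 5 · 51 + 1 = 255 + 1 = 256. For n = 255 = 5 · 51, we can put exactly 5 objects in every box, avoiding 6 in any single one — so 256 is tight.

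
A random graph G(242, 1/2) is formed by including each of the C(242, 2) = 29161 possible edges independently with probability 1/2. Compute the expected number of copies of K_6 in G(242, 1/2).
E[# K_6] = C(242, 6) · (1/2)^C(6, 2) = 262080288316 / 2^15 = 65520072079/8192 ≈ 7998055.673706

For each 6-subset S of vertices (there are C(242, 6) = 262080288316 such S), let X_S = 1 if S induces a K_6 (all C(6, 2) = 15 edges present). Then P(X_S = 1) = (1/2)^15 = 1/32768. By linearity of expectation, E[# K_6] = C(242, 6) · (1/2)^15 = 262080288316 / 32768 = 65520072079/8192 ≈ 7998055.673706.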